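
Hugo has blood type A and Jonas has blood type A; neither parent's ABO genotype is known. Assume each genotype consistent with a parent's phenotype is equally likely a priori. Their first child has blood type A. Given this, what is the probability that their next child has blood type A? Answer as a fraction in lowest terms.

Possible genotypes: Hugo ∈ {I^A I^A, I^A i}; Jonas ∈ {I^A I^A, I^A i}.
Weight each parental genotype pair by prior × P(type-A child):
  I^A I^A × I^A I^A: posterior weight 4/15; P(next child type A) = 1.
  I^A I^A × I^A i: posterior weight 4/15; P(next child type A) = 1.
  I^A i × I^A I^A: posterior weight 4/15; P(next child type A) = 1.
  I^A i × I^A i: posterior weight 1/5; P(next child type A) = 3/4.
Weighted sum = 19/20.

19/20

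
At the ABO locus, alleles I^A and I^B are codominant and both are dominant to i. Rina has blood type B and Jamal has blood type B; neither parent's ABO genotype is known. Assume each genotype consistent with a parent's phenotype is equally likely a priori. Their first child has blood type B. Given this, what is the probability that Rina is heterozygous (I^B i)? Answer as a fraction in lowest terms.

7/15

Possible genotypes: Rina ∈ {I^B I^B, I^B i}; Jamal ∈ {I^B I^B, I^B i}.
Weight each parental genotype pair by prior × P(type-B child):
  I^B I^B × I^B I^B: posterior weight 4/15.
  I^B I^B × I^B i: posterior weight 4/15.
  I^B i × I^B I^B: posterior weight 4/15.
  I^B i × I^B i: posterior weight 1/5.
Sum the posterior weight over pairs where Rina is I^B i: 7/15.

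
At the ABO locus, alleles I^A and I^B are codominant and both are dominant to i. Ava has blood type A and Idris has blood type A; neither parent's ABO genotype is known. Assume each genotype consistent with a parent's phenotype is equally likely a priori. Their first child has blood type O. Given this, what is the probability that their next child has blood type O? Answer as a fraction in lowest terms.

Possible genotypes: Ava ∈ {I^A I^A, I^A i}; Idris ∈ {I^A I^A, I^A i}.
Weight each parental genotype pair by prior × P(type-O child):
  I^A i × I^A i: posterior weight 1; P(next child type O) = 1/4.
Weighted sum = 1/4.

1/4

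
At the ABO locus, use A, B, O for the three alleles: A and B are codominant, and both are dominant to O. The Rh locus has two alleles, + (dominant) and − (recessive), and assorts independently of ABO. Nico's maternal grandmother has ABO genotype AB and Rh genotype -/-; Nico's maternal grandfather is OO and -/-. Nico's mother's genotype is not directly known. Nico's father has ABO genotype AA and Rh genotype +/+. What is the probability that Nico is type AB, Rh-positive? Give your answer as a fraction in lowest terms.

Nico's mother's ABO genotype from AB × OO: 1/2 AO, 1/2 BO.
Crossing each possibility with the father AA and summing P(type AB): 1/2·0 + 1/2·1/2 = 1/4.
Similarly for Rh via the mother's Rh distribution: P(Rh+) = 1.
Independent loci: 1/4 × 1 = 1/4.

1/4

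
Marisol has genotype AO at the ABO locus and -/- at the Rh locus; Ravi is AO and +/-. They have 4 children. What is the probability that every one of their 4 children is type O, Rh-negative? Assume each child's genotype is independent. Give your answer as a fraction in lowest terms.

ABO cross AO × AO → 1/4 O, 3/4 A.
Rh cross -/- × +/- → 1/2 Rh+, 1/2 Rh-; so P(type O, Rh-negative) = 1/4 × 1/2 = 1/8 per child.
All 4 independent: (1/8)^4 = 1/4096.

1/4096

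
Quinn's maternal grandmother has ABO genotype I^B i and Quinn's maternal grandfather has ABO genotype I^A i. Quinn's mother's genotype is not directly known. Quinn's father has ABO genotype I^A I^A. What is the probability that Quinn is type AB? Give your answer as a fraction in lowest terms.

Quinn's mother's ABO genotype from I^B i × I^A i: 1/4 I^A I^B, 1/4 I^A i, 1/4 I^B i, 1/4 i i.
Crossing each possibility with the father I^A I^A and summing P(type AB): 1/4·1/2 + 1/4·0 + 1/4·1/2 + 1/4·0 = 1/4.

1/4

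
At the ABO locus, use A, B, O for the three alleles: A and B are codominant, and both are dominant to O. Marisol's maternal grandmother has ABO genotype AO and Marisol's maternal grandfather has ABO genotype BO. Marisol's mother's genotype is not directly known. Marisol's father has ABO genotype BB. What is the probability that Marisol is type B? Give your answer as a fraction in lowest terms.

Marisol's mother's ABO genotype from AO × BO: 1/4 AB, 1/4 AO, 1/4 BO, 1/4 OO.
Crossing each possibility with the father BB and summing P(type B): 1/4·1/2 + 1/4·1/2 + 1/4·1 + 1/4·1 = 3/4.

3/4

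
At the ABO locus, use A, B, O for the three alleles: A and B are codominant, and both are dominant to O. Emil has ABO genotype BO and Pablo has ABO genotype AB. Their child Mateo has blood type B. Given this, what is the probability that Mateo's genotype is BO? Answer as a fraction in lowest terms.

1/2

Cross BO × AB → 1/4 AB, 1/4 AO, 1/4 BB, 1/4 BO.
Type-B genotypes among offspring: BB (1/4), BO (1/4); total 1/2.
P(BO | type B) = (1/4) / (1/2) = 1/2.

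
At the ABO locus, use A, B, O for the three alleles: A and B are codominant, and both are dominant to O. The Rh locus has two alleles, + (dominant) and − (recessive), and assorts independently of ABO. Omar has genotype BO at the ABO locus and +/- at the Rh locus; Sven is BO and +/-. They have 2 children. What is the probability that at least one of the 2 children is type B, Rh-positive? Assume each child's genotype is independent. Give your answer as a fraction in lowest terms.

ABO cross BO × BO → 1/4 O, 3/4 B.
Rh cross +/- × +/- → 3/4 Rh+, 1/4 Rh-; so P(type B, Rh-positive) = 3/4 × 3/4 = 9/16 per child.
P(none) = (7/16)^2 = 49/256; P(at least one) = 1 − 49/256 = 207/256.

207/256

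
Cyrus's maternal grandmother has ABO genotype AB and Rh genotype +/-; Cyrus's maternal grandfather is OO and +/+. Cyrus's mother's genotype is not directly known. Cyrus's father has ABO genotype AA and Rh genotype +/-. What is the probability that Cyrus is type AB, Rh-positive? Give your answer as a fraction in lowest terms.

Cyrus's mother's ABO genotype from AB × OO: 1/2 AO, 1/2 BO.
Crossing each possibility with the father AA and summing P(type AB): 1/2·0 + 1/2·1/2 = 1/4.
Similarly for Rh via the mother's Rh distribution: P(Rh+) = 7/8.
Independent loci: 1/4 × 7/8 = 7/32.

7/32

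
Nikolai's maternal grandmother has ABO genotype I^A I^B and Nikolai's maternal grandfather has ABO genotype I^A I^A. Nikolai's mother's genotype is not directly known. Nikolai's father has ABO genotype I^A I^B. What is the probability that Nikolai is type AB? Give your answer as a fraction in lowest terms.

1/2

Nikolai's mother's ABO genotype from I^A I^B × I^A I^A: 1/2 I^A I^A, 1/2 I^A I^B.
Crossing each possibility with the father I^A I^B and summing P(type AB): 1/2·1/2 + 1/2·1/2 = 1/2.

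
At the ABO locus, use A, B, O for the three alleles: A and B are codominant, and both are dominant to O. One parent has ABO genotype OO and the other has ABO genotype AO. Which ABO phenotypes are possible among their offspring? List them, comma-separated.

Gametes from OO × AO give offspring ABO genotypes AO, OO, i.e. phenotypes O, A.

O, A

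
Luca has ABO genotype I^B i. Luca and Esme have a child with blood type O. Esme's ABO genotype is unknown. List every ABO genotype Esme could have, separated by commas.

I^A i, I^B i, i i

For each candidate genotype of Esme, check whether crossing it with I^B i can produce every observed child phenotype.
  I^A I^A → possible child types {A, AB} ✗
  I^A I^B → possible child types {A, B, AB} ✗
  I^A i → possible child types {O, A, B, AB} ✓
  I^B I^B → possible child types {B} ✗
  I^B i → possible child types {O, B} ✓
  i i → possible child types {O, B} ✓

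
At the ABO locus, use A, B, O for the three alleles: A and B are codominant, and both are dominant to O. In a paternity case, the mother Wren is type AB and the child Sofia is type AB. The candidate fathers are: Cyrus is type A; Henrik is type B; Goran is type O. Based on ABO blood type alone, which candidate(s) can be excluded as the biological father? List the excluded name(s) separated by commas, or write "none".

Goran

A candidate is excluded only if no genotype consistent with his phenotype could produce a type AB child with a type AB mother.
Goran (type O): no genotype consistent with that phenotype can produce a type-AB child with a type-AB mother.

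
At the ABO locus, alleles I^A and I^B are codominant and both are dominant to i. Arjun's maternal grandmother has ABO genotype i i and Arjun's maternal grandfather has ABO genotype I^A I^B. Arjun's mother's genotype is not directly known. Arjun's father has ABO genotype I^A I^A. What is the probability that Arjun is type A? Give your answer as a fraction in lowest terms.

Arjun's mother's ABO genotype from i i × I^A I^B: 1/2 I^A i, 1/2 I^B i.
Crossing each possibility with the father I^A I^A and summing P(type A): 1/2·1 + 1/2·1/2 = 3/4.

3/4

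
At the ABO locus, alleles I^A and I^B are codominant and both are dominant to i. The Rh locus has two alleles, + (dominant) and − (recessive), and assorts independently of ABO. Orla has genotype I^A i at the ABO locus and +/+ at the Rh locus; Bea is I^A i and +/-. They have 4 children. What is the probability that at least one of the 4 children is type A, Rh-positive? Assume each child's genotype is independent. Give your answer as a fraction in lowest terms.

255/256

ABO cross I^A i × I^A i → 1/4 O, 3/4 A.
Rh cross +/+ × +/- → 1 Rh+; so P(type A, Rh-positive) = 3/4 × 1 = 3/4 per child.
P(none) = (1/4)^4 = 1/256; P(at least one) = 1 − 1/256 = 255/256.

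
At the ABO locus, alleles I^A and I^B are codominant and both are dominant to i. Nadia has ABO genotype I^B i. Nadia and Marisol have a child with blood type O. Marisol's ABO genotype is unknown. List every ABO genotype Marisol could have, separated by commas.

I^A i, I^B i, i i

For each candidate genotype of Marisol, check whether crossing it with I^B i can produce every observed child phenotype.
  I^A I^A → possible child types {A, AB} ✗
  I^A I^B → possible child types {A, B, AB} ✗
  I^A i → possible child types {O, A, B, AB} ✓
  I^B I^B → possible child types {B} ✗
  I^B i → possible child types {O, B} ✓
  i i → possible child types {O, B} ✓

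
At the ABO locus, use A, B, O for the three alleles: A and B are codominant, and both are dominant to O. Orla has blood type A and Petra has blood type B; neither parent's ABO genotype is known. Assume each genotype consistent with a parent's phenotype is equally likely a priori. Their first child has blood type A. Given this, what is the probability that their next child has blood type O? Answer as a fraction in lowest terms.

Possible genotypes: Orla ∈ {AA, AO}; Petra ∈ {BB, BO}.
Weight each parental genotype pair by prior × P(type-A child):
  AA × BO: posterior weight 2/3; P(next child type O) = 0.
  AO × BO: posterior weight 1/3; P(next child type O) = 1/4.
Weighted sum = 1/12.

1/12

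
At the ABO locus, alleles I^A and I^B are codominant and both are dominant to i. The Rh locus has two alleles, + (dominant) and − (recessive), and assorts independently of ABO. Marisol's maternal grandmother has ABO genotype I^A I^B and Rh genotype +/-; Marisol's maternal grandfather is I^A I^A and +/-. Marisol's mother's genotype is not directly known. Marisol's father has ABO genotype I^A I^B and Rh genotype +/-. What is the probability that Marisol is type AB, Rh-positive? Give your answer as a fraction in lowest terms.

3/8

Marisol's mother's ABO genotype from I^A I^B × I^A I^A: 1/2 I^A I^A, 1/2 I^A I^B.
Crossing each possibility with the father I^A I^B and summing P(type AB): 1/2·1/2 + 1/2·1/2 = 1/2.
Similarly for Rh via the mother's Rh distribution: P(Rh+) = 3/4.
Independent loci: 1/2 × 3/4 = 3/8.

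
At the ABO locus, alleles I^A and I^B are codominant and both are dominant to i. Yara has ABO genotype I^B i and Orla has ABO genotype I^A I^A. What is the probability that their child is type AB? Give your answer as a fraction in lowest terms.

1/2

ABO cross I^B i × I^A I^A → offspring phenotypes: 1/2 A, 1/2 AB.
So P(type AB) = 1/2.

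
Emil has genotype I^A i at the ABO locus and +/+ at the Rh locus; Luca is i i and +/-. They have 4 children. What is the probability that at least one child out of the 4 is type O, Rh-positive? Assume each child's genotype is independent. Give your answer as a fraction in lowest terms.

15/16

ABO cross I^A i × i i → 1/2 O, 1/2 A.
Rh cross +/+ × +/- → 1 Rh+; so P(type O, Rh-positive) = 1/2 × 1 = 1/2 per child.
P(none) = (1/2)^4 = 1/16; P(at least one) = 1 − 1/16 = 15/16.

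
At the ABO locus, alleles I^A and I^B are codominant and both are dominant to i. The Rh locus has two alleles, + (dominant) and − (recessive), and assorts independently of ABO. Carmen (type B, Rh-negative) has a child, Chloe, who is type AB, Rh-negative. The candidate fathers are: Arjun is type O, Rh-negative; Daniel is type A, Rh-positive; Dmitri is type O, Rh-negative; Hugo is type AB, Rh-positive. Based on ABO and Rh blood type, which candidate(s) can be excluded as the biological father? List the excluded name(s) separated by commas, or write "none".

A candidate is excluded only if no genotype consistent with his phenotype could produce a type AB, Rh-negative child with a type B, Rh-negative mother.
Arjun (type O, Rh-): no genotype consistent with that phenotype can produce a type-AB Rh- child with a type-B mother.
Dmitri (type O, Rh-): no genotype consistent with that phenotype can produce a type-AB Rh- child with a type-B mother.

Arjun, Dmitri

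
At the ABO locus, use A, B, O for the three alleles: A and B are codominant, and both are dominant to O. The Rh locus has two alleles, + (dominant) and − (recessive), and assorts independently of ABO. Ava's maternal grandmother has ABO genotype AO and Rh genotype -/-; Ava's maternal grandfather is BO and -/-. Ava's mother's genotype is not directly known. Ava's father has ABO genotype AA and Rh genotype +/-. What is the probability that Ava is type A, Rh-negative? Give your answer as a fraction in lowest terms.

3/8

Ava's mother's ABO genotype from AO × BO: 1/4 AB, 1/4 AO, 1/4 BO, 1/4 OO.
Crossing each possibility with the father AA and summing P(type A): 1/4·1/2 + 1/4·1 + 1/4·1/2 + 1/4·1 = 3/4.
Similarly for Rh via the mother's Rh distribution: P(Rh-) = 1/2.
Independent loci: 3/4 × 1/2 = 3/8.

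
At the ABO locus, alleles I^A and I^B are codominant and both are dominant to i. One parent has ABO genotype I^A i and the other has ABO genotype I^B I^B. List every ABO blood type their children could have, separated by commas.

Gametes from I^A i × I^B I^B give offspring ABO genotypes I^A I^B, I^B i, i.e. phenotypes B, AB.

B, AB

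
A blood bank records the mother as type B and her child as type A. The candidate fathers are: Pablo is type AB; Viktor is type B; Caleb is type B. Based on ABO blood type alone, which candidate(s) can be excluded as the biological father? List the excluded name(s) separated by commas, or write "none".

Viktor, Caleb

A candidate is excluded only if no genotype consistent with his phenotype could produce a type A child with a type B mother.
Viktor (type B): no genotype consistent with that phenotype can produce a type-A child with a type-B mother.
Caleb (type B): no genotype consistent with that phenotype can produce a type-A child with a type-B mother.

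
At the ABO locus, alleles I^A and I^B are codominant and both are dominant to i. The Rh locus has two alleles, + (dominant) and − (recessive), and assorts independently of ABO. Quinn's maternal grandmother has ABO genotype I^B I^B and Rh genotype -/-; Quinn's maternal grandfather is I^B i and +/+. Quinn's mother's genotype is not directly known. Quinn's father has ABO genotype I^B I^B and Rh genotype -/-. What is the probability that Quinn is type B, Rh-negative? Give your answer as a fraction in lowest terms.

1/2

Quinn's mother's ABO genotype from I^B I^B × I^B i: 1/2 I^B I^B, 1/2 I^B i.
Crossing each possibility with the father I^B I^B and summing P(type B): 1/2·1 + 1/2·1 = 1.
Similarly for Rh via the mother's Rh distribution: P(Rh-) = 1/2.
Independent loci: 1 × 1/2 = 1/2.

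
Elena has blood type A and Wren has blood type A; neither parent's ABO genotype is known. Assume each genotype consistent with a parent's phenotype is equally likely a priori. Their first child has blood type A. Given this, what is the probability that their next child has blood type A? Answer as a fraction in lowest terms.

Possible genotypes: Elena ∈ {AA, AO}; Wren ∈ {AA, AO}.
Weight each parental genotype pair by prior × P(type-A child):
  AA × AA: posterior weight 4/15; P(next child type A) = 1.
  AA × AO: posterior weight 4/15; P(next child type A) = 1.
  AO × AA: posterior weight 4/15; P(next child type A) = 1.
  AO × AO: posterior weight 1/5; P(next child type A) = 3/4.
Weighted sum = 19/20.

19/20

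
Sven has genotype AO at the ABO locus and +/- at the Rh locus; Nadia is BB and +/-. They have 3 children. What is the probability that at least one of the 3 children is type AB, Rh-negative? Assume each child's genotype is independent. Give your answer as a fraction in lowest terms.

169/512

ABO cross AO × BB → 1/2 B, 1/2 AB.
Rh cross +/- × +/- → 3/4 Rh+, 1/4 Rh-; so P(type AB, Rh-negative) = 1/2 × 1/4 = 1/8 per child.
P(none) = (7/8)^3 = 343/512; P(at least one) = 1 − 343/512 = 169/512.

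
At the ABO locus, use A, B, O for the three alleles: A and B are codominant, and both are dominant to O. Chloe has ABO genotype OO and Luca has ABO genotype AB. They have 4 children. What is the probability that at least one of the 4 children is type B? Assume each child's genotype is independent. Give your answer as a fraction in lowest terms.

ABO cross OO × AB → 1/2 A, 1/2 B.
So P(type B) = 1/2 per child.
P(none) = (1/2)^4 = 1/16; P(at least one) = 1 − 1/16 = 15/16.

15/16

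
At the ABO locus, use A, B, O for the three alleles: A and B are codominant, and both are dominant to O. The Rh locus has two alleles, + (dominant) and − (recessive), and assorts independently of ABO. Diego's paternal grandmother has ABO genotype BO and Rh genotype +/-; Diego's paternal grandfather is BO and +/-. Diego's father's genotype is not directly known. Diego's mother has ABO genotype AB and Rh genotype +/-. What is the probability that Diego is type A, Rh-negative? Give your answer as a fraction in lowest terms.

Diego's father's ABO genotype from BO × BO: 1/4 BB, 1/2 BO, 1/4 OO.
Crossing each possibility with the mother AB and summing P(type A): 1/4·0 + 1/2·1/4 + 1/4·1/2 = 1/4.
Similarly for Rh via the father's Rh distribution: P(Rh-) = 1/4.
Independent loci: 1/4 × 1/4 = 1/16.

1/16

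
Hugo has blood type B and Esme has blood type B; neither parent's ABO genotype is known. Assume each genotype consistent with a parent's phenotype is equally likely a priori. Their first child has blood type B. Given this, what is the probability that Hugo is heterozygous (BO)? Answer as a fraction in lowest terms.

Possible genotypes: Hugo ∈ {BB, BO}; Esme ∈ {BB, BO}.
Weight each parental genotype pair by prior × P(type-B child):
  BB × BB: posterior weight 4/15.
  BB × BO: posterior weight 4/15.
  BO × BB: posterior weight 4/15.
  BO × BO: posterior weight 1/5.
Sum the posterior weight over pairs where Hugo is BO: 7/15.

7/15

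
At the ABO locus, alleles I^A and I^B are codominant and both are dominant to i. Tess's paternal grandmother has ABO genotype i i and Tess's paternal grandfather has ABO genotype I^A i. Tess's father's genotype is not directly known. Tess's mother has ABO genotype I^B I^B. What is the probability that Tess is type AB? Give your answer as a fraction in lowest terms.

1/4

Tess's father's ABO genotype from i i × I^A i: 1/2 I^A i, 1/2 i i.
Crossing each possibility with the mother I^B I^B and summing P(type AB): 1/2·1/2 + 1/2·0 = 1/4.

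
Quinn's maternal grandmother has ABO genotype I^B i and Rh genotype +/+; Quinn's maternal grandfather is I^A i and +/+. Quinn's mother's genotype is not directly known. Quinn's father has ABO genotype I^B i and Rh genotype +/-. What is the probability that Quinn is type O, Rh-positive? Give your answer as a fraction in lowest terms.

Quinn's mother's ABO genotype from I^B i × I^A i: 1/4 I^A I^B, 1/4 I^A i, 1/4 I^B i, 1/4 i i.
Crossing each possibility with the father I^B i and summing P(type O): 1/4·0 + 1/4·1/4 + 1/4·1/4 + 1/4·1/2 = 1/4.
Similarly for Rh via the mother's Rh distribution: P(Rh+) = 1.
Independent loci: 1/4 × 1 = 1/4.

1/4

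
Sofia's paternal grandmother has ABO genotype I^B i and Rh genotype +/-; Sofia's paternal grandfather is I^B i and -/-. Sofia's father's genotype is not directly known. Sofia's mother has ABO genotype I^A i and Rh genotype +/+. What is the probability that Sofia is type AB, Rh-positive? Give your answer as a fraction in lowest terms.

1/4

Sofia's father's ABO genotype from I^B i × I^B i: 1/4 I^B I^B, 1/2 I^B i, 1/4 i i.
Crossing each possibility with the mother I^A i and summing P(type AB): 1/4·1/2 + 1/2·1/4 + 1/4·0 = 1/4.
Similarly for Rh via the father's Rh distribution: P(Rh+) = 1.
Independent loci: 1/4 × 1 = 1/4.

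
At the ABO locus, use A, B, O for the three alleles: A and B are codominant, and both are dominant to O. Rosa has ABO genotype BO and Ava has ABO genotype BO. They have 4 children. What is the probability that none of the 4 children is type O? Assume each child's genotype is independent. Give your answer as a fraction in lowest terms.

ABO cross BO × BO → 1/4 O, 3/4 B.
So P(type O) = 1/4 per child.
P(not type O) = 3/4 for one child; (3/4)^4 = 81/256.

81/256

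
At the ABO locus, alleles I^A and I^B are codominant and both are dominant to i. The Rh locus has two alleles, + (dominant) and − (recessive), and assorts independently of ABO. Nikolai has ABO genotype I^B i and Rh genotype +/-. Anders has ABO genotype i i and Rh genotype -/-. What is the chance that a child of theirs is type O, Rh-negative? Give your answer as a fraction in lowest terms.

ABO cross I^B i × i i → offspring phenotypes: 1/2 O, 1/2 B.
Rh cross +/- × -/- → 1/2 Rh+, 1/2 Rh-.
Independent loci: P(type O, Rh-negative) = 1/2 × 1/2 = 1/4.

1/4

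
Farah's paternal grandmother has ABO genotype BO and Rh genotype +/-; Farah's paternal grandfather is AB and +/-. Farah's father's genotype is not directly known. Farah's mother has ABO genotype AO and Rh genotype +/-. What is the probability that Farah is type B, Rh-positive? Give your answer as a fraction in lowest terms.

Farah's father's ABO genotype from BO × AB: 1/4 AB, 1/4 AO, 1/4 BB, 1/4 BO.
Crossing each possibility with the mother AO and summing P(type B): 1/4·1/4 + 1/4·0 + 1/4·1/2 + 1/4·1/4 = 1/4.
Similarly for Rh via the father's Rh distribution: P(Rh+) = 3/4.
Independent loci: 1/4 × 3/4 = 3/16.

3/16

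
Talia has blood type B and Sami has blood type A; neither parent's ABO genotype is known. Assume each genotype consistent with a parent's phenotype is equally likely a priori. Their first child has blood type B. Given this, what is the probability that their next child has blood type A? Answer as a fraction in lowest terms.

Possible genotypes: Talia ∈ {BB, BO}; Sami ∈ {AA, AO}.
Weight each parental genotype pair by prior × P(type-B child):
  BB × AO: posterior weight 2/3; P(next child type A) = 0.
  BO × AO: posterior weight 1/3; P(next child type A) = 1/4.
Weighted sum = 1/12.

1/12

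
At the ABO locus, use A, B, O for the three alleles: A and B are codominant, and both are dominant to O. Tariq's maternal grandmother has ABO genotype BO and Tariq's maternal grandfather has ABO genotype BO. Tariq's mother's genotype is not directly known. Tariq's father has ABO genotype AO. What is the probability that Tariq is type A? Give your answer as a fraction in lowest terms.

1/4

Tariq's mother's ABO genotype from BO × BO: 1/4 BB, 1/2 BO, 1/4 OO.
Crossing each possibility with the father AO and summing P(type A): 1/4·0 + 1/2·1/4 + 1/4·1/2 = 1/4.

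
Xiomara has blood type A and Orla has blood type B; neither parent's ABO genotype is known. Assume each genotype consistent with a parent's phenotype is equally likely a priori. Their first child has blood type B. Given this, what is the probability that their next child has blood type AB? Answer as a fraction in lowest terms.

5/12

Possible genotypes: Xiomara ∈ {AA, AO}; Orla ∈ {BB, BO}.
Weight each parental genotype pair by prior × P(type-B child):
  AO × BB: posterior weight 2/3; P(next child type AB) = 1/2.
  AO × BO: posterior weight 1/3; P(next child type AB) = 1/4.
Weighted sum = 5/12.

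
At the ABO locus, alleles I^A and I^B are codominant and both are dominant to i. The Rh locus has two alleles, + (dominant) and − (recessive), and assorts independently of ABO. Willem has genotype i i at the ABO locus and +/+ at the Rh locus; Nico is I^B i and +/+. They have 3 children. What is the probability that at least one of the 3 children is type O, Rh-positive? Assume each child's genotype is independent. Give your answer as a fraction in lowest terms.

7/8

ABO cross i i × I^B i → 1/2 O, 1/2 B.
Rh cross +/+ × +/+ → 1 Rh+; so P(type O, Rh-positive) = 1/2 × 1 = 1/2 per child.
P(none) = (1/2)^3 = 1/8; P(at least one) = 1 − 1/8 = 7/8.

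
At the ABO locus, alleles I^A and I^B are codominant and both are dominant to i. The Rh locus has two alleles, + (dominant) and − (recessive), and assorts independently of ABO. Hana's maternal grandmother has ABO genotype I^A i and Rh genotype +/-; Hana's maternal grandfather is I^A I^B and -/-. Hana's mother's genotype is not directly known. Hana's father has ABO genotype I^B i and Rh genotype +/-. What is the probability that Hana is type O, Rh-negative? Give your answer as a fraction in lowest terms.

Hana's mother's ABO genotype from I^A i × I^A I^B: 1/4 I^A I^A, 1/4 I^A I^B, 1/4 I^A i, 1/4 I^B i.
Crossing each possibility with the father I^B i and summing P(type O): 1/4·0 + 1/4·0 + 1/4·1/4 + 1/4·1/4 = 1/8.
Similarly for Rh via the mother's Rh distribution: P(Rh-) = 3/8.
Independent loci: 1/8 × 3/8 = 3/64.

3/64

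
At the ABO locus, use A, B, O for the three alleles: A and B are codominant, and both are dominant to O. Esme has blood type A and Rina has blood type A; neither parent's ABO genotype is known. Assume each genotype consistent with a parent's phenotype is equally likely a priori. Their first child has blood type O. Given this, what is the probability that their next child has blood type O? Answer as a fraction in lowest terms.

1/4

Possible genotypes: Esme ∈ {AA, AO}; Rina ∈ {AA, AO}.
Weight each parental genotype pair by prior × P(type-O child):
  AO × AO: posterior weight 1; P(next child type O) = 1/4.
Weighted sum = 1/4.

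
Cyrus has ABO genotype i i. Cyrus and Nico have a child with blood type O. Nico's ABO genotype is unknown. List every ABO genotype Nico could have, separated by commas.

I^A i, I^B i, i i

For each candidate genotype of Nico, check whether crossing it with i i can produce every observed child phenotype.
  I^A I^A → possible child types {A} ✗
  I^A I^B → possible child types {A, B} ✗
  I^A i → possible child types {O, A} ✓
  I^B I^B → possible child types {B} ✗
  I^B i → possible child types {O, B} ✓
  i i → possible child types {O} ✓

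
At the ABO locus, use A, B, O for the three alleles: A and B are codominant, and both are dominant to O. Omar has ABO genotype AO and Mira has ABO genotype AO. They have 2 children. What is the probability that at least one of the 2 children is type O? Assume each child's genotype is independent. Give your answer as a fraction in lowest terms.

7/16

ABO cross AO × AO → 1/4 O, 3/4 A.
So P(type O) = 1/4 per child.
P(none) = (3/4)^2 = 9/16; P(at least one) = 1 − 9/16 = 7/16.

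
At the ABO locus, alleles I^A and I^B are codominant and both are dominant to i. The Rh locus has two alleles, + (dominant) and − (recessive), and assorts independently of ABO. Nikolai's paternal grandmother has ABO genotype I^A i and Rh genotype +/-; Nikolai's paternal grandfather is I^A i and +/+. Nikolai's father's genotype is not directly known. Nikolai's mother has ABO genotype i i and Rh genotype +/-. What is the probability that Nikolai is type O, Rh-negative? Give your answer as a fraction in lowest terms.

Nikolai's father's ABO genotype from I^A i × I^A i: 1/4 I^A I^A, 1/2 I^A i, 1/4 i i.
Crossing each possibility with the mother i i and summing P(type O): 1/4·0 + 1/2·1/2 + 1/4·1 = 1/2.
Similarly for Rh via the father's Rh distribution: P(Rh-) = 1/8.
Independent loci: 1/2 × 1/8 = 1/16.

1/16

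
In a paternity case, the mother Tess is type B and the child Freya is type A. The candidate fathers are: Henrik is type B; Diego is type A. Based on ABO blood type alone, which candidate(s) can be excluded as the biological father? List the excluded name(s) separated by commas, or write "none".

Henrik

A candidate is excluded only if no genotype consistent with his phenotype could produce a type A child with a type B mother.
Henrik (type B): no genotype consistent with that phenotype can produce a type-A child with a type-B mother.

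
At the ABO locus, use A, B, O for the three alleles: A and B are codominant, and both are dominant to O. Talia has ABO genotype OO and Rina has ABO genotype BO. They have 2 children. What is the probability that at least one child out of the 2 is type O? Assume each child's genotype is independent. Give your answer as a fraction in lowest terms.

3/4

ABO cross OO × BO → 1/2 O, 1/2 B.
So P(type O) = 1/2 per child.
P(none) = (1/2)^2 = 1/4; P(at least one) = 1 − 1/4 = 3/4.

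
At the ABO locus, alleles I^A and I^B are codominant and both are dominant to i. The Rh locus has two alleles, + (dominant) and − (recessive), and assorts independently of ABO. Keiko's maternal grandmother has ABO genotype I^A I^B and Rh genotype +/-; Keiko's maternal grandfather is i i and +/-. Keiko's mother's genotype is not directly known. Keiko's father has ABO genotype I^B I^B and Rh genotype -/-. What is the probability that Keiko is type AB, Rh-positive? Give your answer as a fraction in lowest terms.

1/8

Keiko's mother's ABO genotype from I^A I^B × i i: 1/2 I^A i, 1/2 I^B i.
Crossing each possibility with the father I^B I^B and summing P(type AB): 1/2·1/2 + 1/2·0 = 1/4.
Similarly for Rh via the mother's Rh distribution: P(Rh+) = 1/2.
Independent loci: 1/4 × 1/2 = 1/8.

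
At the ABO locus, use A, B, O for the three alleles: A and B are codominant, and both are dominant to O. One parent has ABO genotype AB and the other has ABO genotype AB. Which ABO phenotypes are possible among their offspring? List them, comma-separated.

Gametes from AB × AB give offspring ABO genotypes AA, AB, BB, i.e. phenotypes A, B, AB.

A, B, AB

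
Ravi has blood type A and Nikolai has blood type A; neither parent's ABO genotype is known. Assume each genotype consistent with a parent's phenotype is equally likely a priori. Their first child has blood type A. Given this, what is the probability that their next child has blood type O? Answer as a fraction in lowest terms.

1/20

Possible genotypes: Ravi ∈ {I^A I^A, I^A i}; Nikolai ∈ {I^A I^A, I^A i}.
Weight each parental genotype pair by prior × P(type-A child):
  I^A I^A × I^A I^A: posterior weight 4/15; P(next child type O) = 0.
  I^A I^A × I^A i: posterior weight 4/15; P(next child type O) = 0.
  I^A i × I^A I^A: posterior weight 4/15; P(next child type O) = 0.
  I^A i × I^A i: posterior weight 1/5; P(next child type O) = 1/4.
Weighted sum = 1/20.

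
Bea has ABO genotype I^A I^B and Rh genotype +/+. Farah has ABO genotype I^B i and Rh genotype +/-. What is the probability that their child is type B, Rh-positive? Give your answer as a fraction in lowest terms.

ABO cross I^A I^B × I^B i → offspring phenotypes: 1/4 A, 1/2 B, 1/4 AB.
Rh cross +/+ × +/- → 1 Rh+.
Independent loci: P(type B, Rh-positive) = 1/2 × 1 = 1/2.

1/2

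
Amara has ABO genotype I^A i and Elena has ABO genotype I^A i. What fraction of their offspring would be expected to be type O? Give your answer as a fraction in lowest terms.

ABO cross I^A i × I^A i → offspring phenotypes: 1/4 O, 3/4 A.
So P(type O) = 1/4.

1/4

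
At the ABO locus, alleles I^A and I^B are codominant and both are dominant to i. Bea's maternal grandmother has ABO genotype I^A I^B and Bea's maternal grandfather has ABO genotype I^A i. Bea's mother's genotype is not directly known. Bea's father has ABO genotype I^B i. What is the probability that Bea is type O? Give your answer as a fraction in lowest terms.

1/8

Bea's mother's ABO genotype from I^A I^B × I^A i: 1/4 I^A I^A, 1/4 I^A I^B, 1/4 I^A i, 1/4 I^B i.
Crossing each possibility with the father I^B i and summing P(type O): 1/4·0 + 1/4·0 + 1/4·1/4 + 1/4·1/4 = 1/8.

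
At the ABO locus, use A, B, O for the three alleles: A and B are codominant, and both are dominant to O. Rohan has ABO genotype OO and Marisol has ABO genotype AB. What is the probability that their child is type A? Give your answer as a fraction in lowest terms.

ABO cross OO × AB → offspring phenotypes: 1/2 A, 1/2 B.
So P(type A) = 1/2.

1/2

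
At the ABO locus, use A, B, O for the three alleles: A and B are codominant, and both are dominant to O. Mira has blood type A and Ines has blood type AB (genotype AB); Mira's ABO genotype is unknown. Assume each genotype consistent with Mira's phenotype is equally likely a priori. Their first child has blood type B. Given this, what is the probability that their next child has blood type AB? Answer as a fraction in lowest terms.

1/4

Possible genotypes: Mira ∈ {AA, AO}; Ines ∈ {AB}.
Weight each parental genotype pair by prior × P(type-B child):
  AO × AB: posterior weight 1; P(next child type AB) = 1/4.
Weighted sum = 1/4.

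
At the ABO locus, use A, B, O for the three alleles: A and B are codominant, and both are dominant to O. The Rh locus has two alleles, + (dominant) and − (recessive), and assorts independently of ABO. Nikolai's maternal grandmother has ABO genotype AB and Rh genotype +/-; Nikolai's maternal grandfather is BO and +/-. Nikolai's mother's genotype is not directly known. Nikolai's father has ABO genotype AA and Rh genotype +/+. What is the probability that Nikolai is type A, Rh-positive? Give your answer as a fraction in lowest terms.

Nikolai's mother's ABO genotype from AB × BO: 1/4 AB, 1/4 AO, 1/4 BB, 1/4 BO.
Crossing each possibility with the father AA and summing P(type A): 1/4·1/2 + 1/4·1 + 1/4·0 + 1/4·1/2 = 1/2.
Similarly for Rh via the mother's Rh distribution: P(Rh+) = 1.
Independent loci: 1/2 × 1 = 1/2.

1/2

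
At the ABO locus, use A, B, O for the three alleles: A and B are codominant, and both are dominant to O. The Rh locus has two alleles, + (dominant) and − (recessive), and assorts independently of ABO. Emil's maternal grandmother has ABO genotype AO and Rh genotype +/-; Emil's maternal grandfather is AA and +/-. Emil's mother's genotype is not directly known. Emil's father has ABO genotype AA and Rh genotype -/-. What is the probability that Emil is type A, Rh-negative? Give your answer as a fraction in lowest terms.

1/2

Emil's mother's ABO genotype from AO × AA: 1/2 AA, 1/2 AO.
Crossing each possibility with the father AA and summing P(type A): 1/2·1 + 1/2·1 = 1.
Similarly for Rh via the mother's Rh distribution: P(Rh-) = 1/2.
Independent loci: 1 × 1/2 = 1/2.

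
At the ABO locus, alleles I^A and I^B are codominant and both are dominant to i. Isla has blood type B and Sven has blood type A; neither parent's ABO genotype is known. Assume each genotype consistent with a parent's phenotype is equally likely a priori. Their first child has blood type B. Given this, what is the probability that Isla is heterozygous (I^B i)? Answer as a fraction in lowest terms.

1/3

Possible genotypes: Isla ∈ {I^B I^B, I^B i}; Sven ∈ {I^A I^A, I^A i}.
Weight each parental genotype pair by prior × P(type-B child):
  I^B I^B × I^A i: posterior weight 2/3.
  I^B i × I^A i: posterior weight 1/3.
Sum the posterior weight over pairs where Isla is I^B i: 1/3.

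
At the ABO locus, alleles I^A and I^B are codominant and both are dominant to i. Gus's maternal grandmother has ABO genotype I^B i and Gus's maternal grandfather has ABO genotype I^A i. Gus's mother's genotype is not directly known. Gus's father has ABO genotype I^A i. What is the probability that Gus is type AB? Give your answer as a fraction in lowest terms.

1/8

Gus's mother's ABO genotype from I^B i × I^A i: 1/4 I^A I^B, 1/4 I^A i, 1/4 I^B i, 1/4 i i.
Crossing each possibility with the father I^A i and summing P(type AB): 1/4·1/4 + 1/4·0 + 1/4·1/4 + 1/4·0 = 1/8.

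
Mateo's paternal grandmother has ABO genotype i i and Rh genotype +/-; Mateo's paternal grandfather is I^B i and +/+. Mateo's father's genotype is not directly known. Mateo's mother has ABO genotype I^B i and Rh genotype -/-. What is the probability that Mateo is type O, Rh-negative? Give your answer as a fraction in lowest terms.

3/32

Mateo's father's ABO genotype from i i × I^B i: 1/2 I^B i, 1/2 i i.
Crossing each possibility with the mother I^B i and summing P(type O): 1/2·1/4 + 1/2·1/2 = 3/8.
Similarly for Rh via the father's Rh distribution: P(Rh-) = 1/4.
Independent loci: 3/8 × 1/4 = 3/32.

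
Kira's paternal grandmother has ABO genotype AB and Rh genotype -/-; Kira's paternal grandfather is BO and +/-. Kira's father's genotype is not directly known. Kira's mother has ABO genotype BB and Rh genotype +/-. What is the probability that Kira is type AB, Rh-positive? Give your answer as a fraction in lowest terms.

Kira's father's ABO genotype from AB × BO: 1/4 AB, 1/4 AO, 1/4 BB, 1/4 BO.
Crossing each possibility with the mother BB and summing P(type AB): 1/4·1/2 + 1/4·1/2 + 1/4·0 + 1/4·0 = 1/4.
Similarly for Rh via the father's Rh distribution: P(Rh+) = 5/8.
Independent loci: 1/4 × 5/8 = 5/32.

5/32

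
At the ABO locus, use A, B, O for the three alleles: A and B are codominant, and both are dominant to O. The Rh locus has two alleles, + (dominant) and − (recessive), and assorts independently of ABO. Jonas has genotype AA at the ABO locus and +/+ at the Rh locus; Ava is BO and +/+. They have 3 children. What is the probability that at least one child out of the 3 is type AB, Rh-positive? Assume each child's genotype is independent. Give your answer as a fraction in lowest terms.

ABO cross AA × BO → 1/2 A, 1/2 AB.
Rh cross +/+ × +/+ → 1 Rh+; so P(type AB, Rh-positive) = 1/2 × 1 = 1/2 per child.
P(none) = (1/2)^3 = 1/8; P(at least one) = 1 − 1/8 = 7/8.

7/8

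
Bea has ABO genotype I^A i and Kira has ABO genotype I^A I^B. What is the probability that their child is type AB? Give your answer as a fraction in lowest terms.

1/4

ABO cross I^A i × I^A I^B → offspring phenotypes: 1/2 A, 1/4 B, 1/4 AB.
So P(type AB) = 1/4.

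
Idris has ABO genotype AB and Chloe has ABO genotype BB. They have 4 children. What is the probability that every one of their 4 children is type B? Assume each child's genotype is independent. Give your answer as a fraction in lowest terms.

ABO cross AB × BB → 1/2 B, 1/2 AB.
So P(type B) = 1/2 per child.
All 4 independent: (1/2)^4 = 1/16.

1/16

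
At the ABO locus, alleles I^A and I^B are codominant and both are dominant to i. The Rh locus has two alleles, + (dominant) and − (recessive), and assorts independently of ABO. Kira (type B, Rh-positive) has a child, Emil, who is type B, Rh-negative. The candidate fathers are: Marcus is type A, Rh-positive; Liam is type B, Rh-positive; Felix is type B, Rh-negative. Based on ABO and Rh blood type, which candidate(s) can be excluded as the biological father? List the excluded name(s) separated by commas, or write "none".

A candidate is excluded only if no genotype consistent with his phenotype could produce a type B, Rh-negative child with a type B, Rh-positive mother.
Every candidate has at least one consistent genotype combination, so none can be excluded.

none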